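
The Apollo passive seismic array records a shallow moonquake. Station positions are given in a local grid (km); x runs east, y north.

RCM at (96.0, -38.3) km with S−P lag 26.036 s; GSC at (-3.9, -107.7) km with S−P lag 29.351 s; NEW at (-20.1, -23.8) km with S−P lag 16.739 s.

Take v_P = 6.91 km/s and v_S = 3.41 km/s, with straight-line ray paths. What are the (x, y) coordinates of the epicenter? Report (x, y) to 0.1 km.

-24.7 km east, 88.8 km north

Distance from S−P lag: d = Δt · v_P v_S / (v_P − v_S) = Δt · (6.91·3.41)/(6.91−3.41) ≈ 6.7323·Δt.
So d_RCM = 175.28, d_GSC = 197.60, d_NEW = 112.69 km.
Circle about each station: (x − 96.0)² + (y + 38.3)² = 175.28²; (x + 3.9)² + (y + 107.7)² = 197.60²; (x + 20.1)² + (y + 23.8)² = 112.69².
Subtracting pairs of circle equations eliminates x²+y² and gives linear equations (the radical axes):
-199.8 x − 138.8 y = -7391.07
-232.2 x + 29.0 y = 8311.60
Solving the 2×2 system: x ≈ -24.7, y ≈ 88.8 km.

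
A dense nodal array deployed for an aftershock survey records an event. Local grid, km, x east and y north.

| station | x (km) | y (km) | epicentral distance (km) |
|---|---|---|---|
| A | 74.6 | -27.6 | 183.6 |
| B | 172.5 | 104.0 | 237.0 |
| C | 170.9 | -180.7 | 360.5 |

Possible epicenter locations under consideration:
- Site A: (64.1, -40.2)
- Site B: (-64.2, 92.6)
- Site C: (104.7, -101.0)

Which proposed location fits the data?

Site B

For each candidate, compare |candidate − station| to the reported distance:
Site A: residuals A 167.2, B 56.6, C 184.0 → max 184.0 km
Site B: residuals A 0.0, B 0.0, C 0.0 → max 0.0 km
Site C: residuals A 104.3, B 21.1, C 256.9 → max 256.9 km
Only Site B has all residuals ≈ 0.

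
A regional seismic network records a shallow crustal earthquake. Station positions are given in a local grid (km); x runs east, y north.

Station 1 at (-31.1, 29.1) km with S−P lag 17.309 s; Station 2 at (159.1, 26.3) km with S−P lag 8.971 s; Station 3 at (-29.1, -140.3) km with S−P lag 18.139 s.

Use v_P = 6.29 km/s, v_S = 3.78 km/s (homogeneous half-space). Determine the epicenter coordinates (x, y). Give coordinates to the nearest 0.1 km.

114.6 km east, -46.1 km north

Distance from S−P lag: d = Δt · v_P v_S / (v_P − v_S) = Δt · (6.29·3.78)/(6.29−3.78) ≈ 9.4726·Δt.
So d_Station 1 = 163.96, d_Station 2 = 84.98, d_Station 3 = 171.82 km.
Circle about each station: (x + 31.1)² + (y − 29.1)² = 163.96²; (x − 159.1)² + (y − 26.3)² = 84.98²; (x + 29.1)² + (y + 140.3)² = 171.82².
Subtracting pairs of circle equations eliminates x²+y² and gives linear equations (the radical axes):
380.4 x − 5.6 y = 43851.76
4.0 x − 338.8 y = 16077.65
Solving the 2×2 system: x ≈ 114.6, y ≈ -46.1 km.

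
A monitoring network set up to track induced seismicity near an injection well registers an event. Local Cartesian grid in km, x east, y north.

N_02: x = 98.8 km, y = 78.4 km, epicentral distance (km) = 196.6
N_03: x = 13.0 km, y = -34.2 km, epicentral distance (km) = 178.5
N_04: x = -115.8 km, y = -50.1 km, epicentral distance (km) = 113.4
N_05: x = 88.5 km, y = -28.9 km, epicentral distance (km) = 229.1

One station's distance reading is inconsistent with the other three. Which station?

Solve using three stations at a time. Using N_02, N_03, N_05 (subtract circle equations pairwise → linear system) gives (x, y) ≈ (-95.6, 107.4).
Distances from that point to each station vs reported:
  N_02: calculated 196.5 vs reported 196.6 → residual 0.1 km
  N_03: calculated 178.4 vs reported 178.5 → residual 0.1 km
  N_04: calculated 158.8 vs reported 113.4 → residual 45.4 km
  N_05: calculated 229.0 vs reported 229.1 → residual 0.1 km
N_02, N_03, N_05 are mutually consistent (residuals ≈ 0); N_04 is off by 45.4 km.

N_04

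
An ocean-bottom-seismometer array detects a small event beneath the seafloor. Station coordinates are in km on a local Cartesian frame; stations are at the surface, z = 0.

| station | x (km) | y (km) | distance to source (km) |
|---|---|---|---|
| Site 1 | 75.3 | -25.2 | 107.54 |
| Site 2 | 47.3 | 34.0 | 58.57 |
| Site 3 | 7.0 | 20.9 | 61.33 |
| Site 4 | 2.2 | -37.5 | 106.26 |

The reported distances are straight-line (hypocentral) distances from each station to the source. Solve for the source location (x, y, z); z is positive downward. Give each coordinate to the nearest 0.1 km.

(22.4, 54.7, 48.8)

Each station gives a sphere (x−x_i)² + (y−y_i)² + z² = d_i² (stations at z=0).
Subtracting the Site 1 sphere from Site 2 and Site 3: z² cancels, leaving linear equations in x and y:
-56.0 x + 118.4 y = 5222.57
-136.6 x + 92.2 y = 1984.16
Solving: x ≈ 22.397, y ≈ 54.703 km (keep extra digits for the depth step; rounded: 22.4, 54.7).
Then from the Site 1 sphere: z² = 107.54² − (x − 75.3)² − (y + 25.2)² with x = 22.397, y = 54.703, so z ≈ 48.802 ≈ 48.8 km.
Check against Site 4 (with the unrounded solution): distance 106.26 ≈ 106.26 km. ✓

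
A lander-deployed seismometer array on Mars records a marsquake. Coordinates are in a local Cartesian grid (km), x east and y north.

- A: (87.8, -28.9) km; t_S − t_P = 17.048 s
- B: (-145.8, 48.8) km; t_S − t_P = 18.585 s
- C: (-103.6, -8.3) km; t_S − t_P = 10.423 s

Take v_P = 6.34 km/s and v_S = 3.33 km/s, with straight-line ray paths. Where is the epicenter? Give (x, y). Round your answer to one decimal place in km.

x ≈ -30.6 km, y ≈ -12.2 km

Distance from S−P lag: d = Δt · v_P v_S / (v_P − v_S) = Δt · (6.34·3.33)/(6.34−3.33) ≈ 7.0140·Δt.
So d_A = 119.58, d_B = 130.36, d_C = 73.11 km.
Circle about each station: (x − 87.8)² + (y + 28.9)² = 119.58²; (x + 145.8)² + (y − 48.8)² = 130.36²; (x + 103.6)² + (y + 8.3)² = 73.11².
Subtracting pairs of circle equations eliminates x²+y² and gives linear equations (the radical axes):
-467.2 x + 155.4 y = 12400.68
-382.8 x + 41.2 y = 11212.10
Solving the 2×2 system: x ≈ -30.6, y ≈ -12.2 km.
Check against A (with the unrounded x, y): √((x − 87.8)²+(y + 28.9)²) = 119.57 ≈ 119.58 km. ✓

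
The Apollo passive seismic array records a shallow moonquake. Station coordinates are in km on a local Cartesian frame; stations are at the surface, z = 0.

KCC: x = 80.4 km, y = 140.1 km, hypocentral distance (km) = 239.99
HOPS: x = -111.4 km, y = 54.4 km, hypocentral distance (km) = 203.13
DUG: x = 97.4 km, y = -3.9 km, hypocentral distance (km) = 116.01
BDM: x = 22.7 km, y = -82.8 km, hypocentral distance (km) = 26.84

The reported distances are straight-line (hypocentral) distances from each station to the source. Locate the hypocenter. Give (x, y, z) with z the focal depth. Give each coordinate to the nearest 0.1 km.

Each station gives a sphere (x−x_i)² + (y−y_i)² + z² = d_i² (stations at z=0).
Subtracting the KCC sphere from HOPS and DUG: z² cancels, leaving linear equations in x and y:
-383.6 x − 171.4 y = 5610.55
34.0 x − 288.0 y = 27546.68
Solving: x ≈ 26.703, y ≈ -92.496 km (keep extra digits for the depth step; rounded: 26.7, -92.5).
Then from the KCC sphere: z² = 239.99² − (x − 80.4)² − (y − 140.1)² with x = 26.703, y = -92.496, so z ≈ 24.717 ≈ 24.7 km.

x ≈ 26.7 km, y ≈ -92.5 km, depth ≈ 24.7 km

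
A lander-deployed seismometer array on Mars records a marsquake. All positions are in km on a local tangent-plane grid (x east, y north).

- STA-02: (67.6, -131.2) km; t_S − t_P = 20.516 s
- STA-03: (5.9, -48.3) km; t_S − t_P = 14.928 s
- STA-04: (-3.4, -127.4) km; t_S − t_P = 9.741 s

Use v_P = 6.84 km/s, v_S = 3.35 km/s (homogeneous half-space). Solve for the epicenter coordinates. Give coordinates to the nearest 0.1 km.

Distance from S−P lag: d = Δt · v_P v_S / (v_P − v_S) = Δt · (6.84·3.35)/(6.84−3.35) ≈ 6.5656·Δt.
So d_STA-02 = 134.70, d_STA-03 = 98.01, d_STA-04 = 63.96 km.
Circle about each station: (x − 67.6)² + (y + 131.2)² = 134.70²; (x − 5.9)² + (y + 48.3)² = 98.01²; (x + 3.4)² + (y + 127.4)² = 63.96².
Subtracting the STA-02 equation from the STA-03 and STA-04 equations removes the quadratic terms:
-123.4 x + 165.8 y = -10877.37
-142.0 x + 7.6 y = 8512.33
Solving the 2×2 system: x ≈ -66.1, y ≈ -114.8 km.

-66.1 km east, -114.8 km north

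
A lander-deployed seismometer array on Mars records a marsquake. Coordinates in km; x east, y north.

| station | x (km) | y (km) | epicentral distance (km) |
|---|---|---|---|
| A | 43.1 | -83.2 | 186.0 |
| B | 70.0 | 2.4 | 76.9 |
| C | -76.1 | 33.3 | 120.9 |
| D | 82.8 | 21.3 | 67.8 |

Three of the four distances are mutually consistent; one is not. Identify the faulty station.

Solve using three stations at a time. Using B, C, D (subtract circle equations pairwise → linear system) gives (x, y) ≈ (38.3, 72.5).
Distances from that point to each station vs reported:
  A: calculated 155.8 vs reported 186.0 → residual 30.2 km
  B: calculated 76.9 vs reported 76.9 → residual 0.0 km
  C: calculated 120.9 vs reported 120.9 → residual 0.0 km
  D: calculated 67.8 vs reported 67.8 → residual 0.0 km
B, C, D are mutually consistent (residuals ≈ 0); A is off by 30.2 km.

A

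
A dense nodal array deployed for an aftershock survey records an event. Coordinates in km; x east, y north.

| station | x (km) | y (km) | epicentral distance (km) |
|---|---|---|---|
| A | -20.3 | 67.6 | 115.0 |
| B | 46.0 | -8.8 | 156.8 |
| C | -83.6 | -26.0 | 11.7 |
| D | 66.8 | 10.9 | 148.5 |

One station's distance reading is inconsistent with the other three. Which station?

Solve using three stations at a time. Using A, C, D (subtract circle equations pairwise → linear system) gives (x, y) ≈ (-74.9, -33.6).
Distances from that point to each station vs reported:
  A: calculated 115.0 vs reported 115.0 → residual 0.0 km
  B: calculated 123.4 vs reported 156.8 → residual 33.4 km
  C: calculated 11.6 vs reported 11.7 → residual 0.1 km
  D: calculated 148.5 vs reported 148.5 → residual 0.0 km
A, C, D are mutually consistent (residuals ≈ 0); B is off by 33.4 km.

B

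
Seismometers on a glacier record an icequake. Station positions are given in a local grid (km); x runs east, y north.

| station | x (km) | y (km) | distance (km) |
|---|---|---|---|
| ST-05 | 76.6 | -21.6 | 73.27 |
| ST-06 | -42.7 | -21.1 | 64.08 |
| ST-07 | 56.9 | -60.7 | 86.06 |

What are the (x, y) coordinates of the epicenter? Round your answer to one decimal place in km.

11.8 km east, 12.6 km north

Circle about each station: (x − 76.6)² + (y + 21.6)² = 73.27²; (x + 42.7)² + (y + 21.1)² = 64.08²; (x − 56.9)² + (y + 60.7)² = 86.06².
Subtracting pairs of circle equations eliminates x²+y² and gives linear equations (the radical axes):
-238.6 x + 1.0 y = -2803.37
-39.4 x − 78.2 y = -1449.85
Solving the 2×2 system: x ≈ 11.8, y ≈ 12.6 km.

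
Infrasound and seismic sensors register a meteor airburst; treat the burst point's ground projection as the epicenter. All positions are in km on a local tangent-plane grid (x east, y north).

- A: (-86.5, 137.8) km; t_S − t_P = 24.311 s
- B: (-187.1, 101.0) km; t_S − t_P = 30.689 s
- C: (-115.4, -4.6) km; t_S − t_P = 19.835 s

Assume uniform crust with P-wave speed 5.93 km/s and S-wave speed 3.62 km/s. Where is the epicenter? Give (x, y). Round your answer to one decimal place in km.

Distance from S−P lag: d = Δt · v_P v_S / (v_P − v_S) = Δt · (5.93·3.62)/(5.93−3.62) ≈ 9.2929·Δt.
So d_A = 225.92, d_B = 285.19, d_C = 184.32 km.
Circle about each station: (x + 86.5)² + (y − 137.8)² = 225.92²; (x + 187.1)² + (y − 101.0)² = 285.19²; (x + 115.4)² + (y + 4.6)² = 184.32².
Subtracting the A equation from the B and C equations removes the quadratic terms:
-201.2 x − 73.6 y = -11557.17
-57.8 x − 284.8 y = 3933.21
Solving the 2×2 system: x ≈ 67.5, y ≈ -27.5 km.
Check against A (with the unrounded x, y): √((x + 86.5)²+(y − 137.8)²) = 225.93 ≈ 225.92 km. ✓

67.5 km east, -27.5 km north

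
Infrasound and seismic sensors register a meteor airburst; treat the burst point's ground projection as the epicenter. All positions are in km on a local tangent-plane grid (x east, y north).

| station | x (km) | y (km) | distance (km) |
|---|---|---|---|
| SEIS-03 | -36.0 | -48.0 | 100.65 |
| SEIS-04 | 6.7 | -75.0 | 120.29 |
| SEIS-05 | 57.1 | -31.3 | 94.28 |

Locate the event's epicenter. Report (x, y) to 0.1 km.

Circle about each station: (x + 36.0)² + (y + 48.0)² = 100.65²; (x − 6.7)² + (y + 75.0)² = 120.29²; (x − 57.1)² + (y + 31.3)² = 94.28².
Subtracting the SEIS-03 equation from the SEIS-04 and SEIS-05 equations removes the quadratic terms:
85.4 x − 54.0 y = -2269.37
186.2 x + 33.4 y = 1881.80
Solving the 2×2 system: x ≈ 2.0, y ≈ 45.2 km.

x ≈ 2.0 km, y ≈ 45.2 km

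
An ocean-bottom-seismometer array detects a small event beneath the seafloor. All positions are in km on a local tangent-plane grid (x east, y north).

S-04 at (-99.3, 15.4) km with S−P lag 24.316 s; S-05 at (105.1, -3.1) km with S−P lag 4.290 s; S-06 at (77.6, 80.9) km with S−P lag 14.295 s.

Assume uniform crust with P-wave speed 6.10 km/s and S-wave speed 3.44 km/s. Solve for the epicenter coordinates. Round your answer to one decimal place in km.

Distance from S−P lag: d = Δt · v_P v_S / (v_P − v_S) = Δt · (6.10·3.44)/(6.10−3.44) ≈ 7.8887·Δt.
So d_S-04 = 191.82, d_S-05 = 33.84, d_S-06 = 112.77 km.
Circle about each station: (x + 99.3)² + (y − 15.4)² = 191.82²; (x − 105.1)² + (y + 3.1)² = 33.84²; (x − 77.6)² + (y − 80.9)² = 112.77².
Subtracting pairs of circle equations eliminates x²+y² and gives linear equations (the radical axes):
408.8 x − 37.0 y = 36607.74
353.8 x + 131.0 y = 26546.76
Solving the 2×2 system: x ≈ 86.7, y ≈ -31.5 km.

86.7 km east, -31.5 km north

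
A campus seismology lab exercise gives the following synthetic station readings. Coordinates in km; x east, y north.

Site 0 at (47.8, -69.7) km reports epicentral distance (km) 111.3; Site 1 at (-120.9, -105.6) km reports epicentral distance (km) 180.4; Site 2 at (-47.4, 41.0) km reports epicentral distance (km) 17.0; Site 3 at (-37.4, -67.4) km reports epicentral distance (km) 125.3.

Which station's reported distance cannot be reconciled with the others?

Site 0

Solve using three stations at a time. Using Site 1, Site 2, Site 3 (subtract circle equations pairwise → linear system) gives (x, y) ≈ (-44.3, 57.7).
Distances from that point to each station vs reported:
  Site 0: calculated 157.2 vs reported 111.3 → residual 45.9 km
  Site 1: calculated 180.4 vs reported 180.4 → residual 0.0 km
  Site 2: calculated 17.0 vs reported 17.0 → residual 0.0 km
  Site 3: calculated 125.3 vs reported 125.3 → residual 0.0 km
Site 1, Site 2, Site 3 are mutually consistent (residuals ≈ 0); Site 0 is off by 45.9 km.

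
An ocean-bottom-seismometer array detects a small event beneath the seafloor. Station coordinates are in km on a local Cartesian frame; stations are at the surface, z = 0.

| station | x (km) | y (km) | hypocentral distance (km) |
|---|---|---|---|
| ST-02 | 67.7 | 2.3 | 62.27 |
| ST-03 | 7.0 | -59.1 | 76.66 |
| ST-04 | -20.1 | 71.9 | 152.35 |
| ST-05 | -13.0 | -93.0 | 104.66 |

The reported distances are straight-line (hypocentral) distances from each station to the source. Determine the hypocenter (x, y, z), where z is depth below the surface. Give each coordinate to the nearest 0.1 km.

Each station gives a sphere (x−x_i)² + (y−y_i)² + z² = d_i² (stations at z=0).
Subtracting the ST-02 sphere from ST-03 and ST-04: z² cancels, leaving linear equations in x and y:
-121.4 x − 122.8 y = -3045.97
-175.6 x + 139.2 y = -18347.93
Solving: x ≈ 69.603, y ≈ -44.006 km (keep extra digits for the depth step; rounded: 69.6, -44.0).
Then from the ST-02 sphere: z² = 62.27² − (x − 67.7)² − (y − 2.3)² with x = 69.603, y = -44.006, so z ≈ 41.589 ≈ 41.6 km.

x ≈ 69.6 km, y ≈ -44.0 km, depth ≈ 41.6 km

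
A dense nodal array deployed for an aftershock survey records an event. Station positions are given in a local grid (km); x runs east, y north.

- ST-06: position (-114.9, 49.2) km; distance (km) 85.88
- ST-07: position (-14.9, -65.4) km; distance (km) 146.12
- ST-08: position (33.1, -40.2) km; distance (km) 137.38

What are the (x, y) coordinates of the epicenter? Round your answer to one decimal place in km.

Circle about each station: (x + 114.9)² + (y − 49.2)² = 85.88²; (x + 14.9)² + (y + 65.4)² = 146.12²; (x − 33.1)² + (y + 40.2)² = 137.38².
Subtracting pairs of circle equations eliminates x²+y² and gives linear equations (the radical axes):
200.0 x − 229.2 y = -25099.16
296.0 x − 178.8 y = -24408.89
Solving the 2×2 system: x ≈ -34.5, y ≈ 79.4 km.

-34.5 km east, 79.4 km north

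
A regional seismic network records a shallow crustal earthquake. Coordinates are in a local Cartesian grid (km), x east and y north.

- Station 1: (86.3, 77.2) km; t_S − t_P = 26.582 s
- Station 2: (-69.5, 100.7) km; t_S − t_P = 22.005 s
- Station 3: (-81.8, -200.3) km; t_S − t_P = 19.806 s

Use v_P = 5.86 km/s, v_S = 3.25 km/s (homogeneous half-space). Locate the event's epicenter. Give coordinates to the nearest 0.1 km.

x ≈ -51.9 km, y ≈ -58.9 km

Distance from S−P lag: d = Δt · v_P v_S / (v_P − v_S) = Δt · (5.86·3.25)/(5.86−3.25) ≈ 7.2969·Δt.
So d_Station 1 = 193.97, d_Station 2 = 160.57, d_Station 3 = 144.52 km.
Circle about each station: (x − 86.3)² + (y − 77.2)² = 193.97²; (x + 69.5)² + (y − 100.7)² = 160.57²; (x + 81.8)² + (y + 200.3)² = 144.52².
Subtracting pairs of circle equations eliminates x²+y² and gives linear equations (the radical axes):
-311.6 x + 47.0 y = 13404.85
-336.2 x − 555.0 y = 50142.13
Solving the 2×2 system: x ≈ -51.9, y ≈ -58.9 km.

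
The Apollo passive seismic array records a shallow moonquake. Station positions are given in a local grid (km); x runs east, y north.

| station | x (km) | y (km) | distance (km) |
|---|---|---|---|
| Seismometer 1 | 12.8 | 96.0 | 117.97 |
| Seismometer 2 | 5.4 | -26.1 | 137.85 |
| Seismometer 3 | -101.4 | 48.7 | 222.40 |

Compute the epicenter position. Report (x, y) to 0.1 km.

Circle about each station: (x − 12.8)² + (y − 96.0)² = 117.97²; (x − 5.4)² + (y + 26.1)² = 137.85²; (x + 101.4)² + (y − 48.7)² = 222.40².
Subtracting the Seismometer 1 equation from the Seismometer 2 and Seismometer 3 equations removes the quadratic terms:
-14.8 x − 244.2 y = -13755.17
-228.4 x − 94.6 y = -32271.03
Solving the 2×2 system: x ≈ 121.0, y ≈ 49.0 km.

x ≈ 121.0 km, y ≈ 49.0 km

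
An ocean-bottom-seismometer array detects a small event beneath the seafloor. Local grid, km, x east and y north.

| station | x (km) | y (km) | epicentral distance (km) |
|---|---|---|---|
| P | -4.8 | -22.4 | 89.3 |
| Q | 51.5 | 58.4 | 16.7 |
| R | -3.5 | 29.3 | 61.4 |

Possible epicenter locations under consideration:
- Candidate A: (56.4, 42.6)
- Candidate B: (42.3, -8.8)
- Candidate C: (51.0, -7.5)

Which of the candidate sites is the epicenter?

Candidate A

For each candidate, compare |candidate − station| to the reported distance:
Candidate A: residuals P 0.0, Q 0.2, R 0.0 → max 0.2 km
Candidate B: residuals P 40.3, Q 51.1, R 1.8 → max 51.1 km
Candidate C: residuals P 31.5, Q 49.2, R 4.4 → max 49.2 km
Only Candidate A has all residuals ≈ 0.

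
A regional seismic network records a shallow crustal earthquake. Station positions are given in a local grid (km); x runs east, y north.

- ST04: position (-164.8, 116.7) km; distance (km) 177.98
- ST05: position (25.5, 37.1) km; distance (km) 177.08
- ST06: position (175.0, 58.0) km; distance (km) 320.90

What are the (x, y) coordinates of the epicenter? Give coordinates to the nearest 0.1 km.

(-124.7, -56.7)

Circle about each station: (x + 164.8)² + (y − 116.7)² = 177.98²; (x − 25.5)² + (y − 37.1)² = 177.08²; (x − 175.0)² + (y − 58.0)² = 320.90².
Subtracting the ST04 equation from the ST05 and ST06 equations removes the quadratic terms:
380.6 x − 159.2 y = -38431.72
679.6 x − 117.4 y = -78088.86
Solving the 2×2 system: x ≈ -124.7, y ≈ -56.7 km.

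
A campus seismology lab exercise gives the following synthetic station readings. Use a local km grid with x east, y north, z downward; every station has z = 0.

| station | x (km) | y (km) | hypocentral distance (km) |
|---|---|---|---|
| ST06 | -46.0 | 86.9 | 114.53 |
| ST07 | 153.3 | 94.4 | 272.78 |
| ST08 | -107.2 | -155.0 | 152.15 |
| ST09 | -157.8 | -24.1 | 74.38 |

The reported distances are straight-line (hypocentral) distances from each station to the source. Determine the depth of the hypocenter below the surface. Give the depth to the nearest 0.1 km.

38.9 km

Each station gives a sphere (x−x_i)² + (y−y_i)² + z² = d_i² (stations at z=0).
Subtracting the ST06 sphere from ST07 and ST08: z² cancels, leaving linear equations in x and y:
398.6 x + 15.0 y = -38547.17
-122.4 x − 483.8 y = 15816.73
Solving: x ≈ -96.394, y ≈ -8.305 km (keep extra digits for the depth step; rounded: -96.4, -8.3).
Then from the ST06 sphere: z² = 114.53² − (x + 46.0)² − (y − 86.9)² with x = -96.394, y = -8.305, so z ≈ 38.905 ≈ 38.9 km.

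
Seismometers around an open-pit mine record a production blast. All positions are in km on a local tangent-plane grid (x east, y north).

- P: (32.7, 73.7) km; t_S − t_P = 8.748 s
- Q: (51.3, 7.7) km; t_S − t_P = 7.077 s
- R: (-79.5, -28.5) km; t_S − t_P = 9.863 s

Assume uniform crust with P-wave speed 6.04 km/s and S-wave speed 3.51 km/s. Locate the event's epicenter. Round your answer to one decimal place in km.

-7.8 km east, 12.6 km north

Distance from S−P lag: d = Δt · v_P v_S / (v_P − v_S) = Δt · (6.04·3.51)/(6.04−3.51) ≈ 8.3796·Δt.
So d_P = 73.30, d_Q = 59.30, d_R = 82.65 km.
Circle about each station: (x − 32.7)² + (y − 73.7)² = 73.30²; (x − 51.3)² + (y − 7.7)² = 59.30²; (x + 79.5)² + (y + 28.5)² = 82.65².
Subtracting the P equation from the Q and R equations removes the quadratic terms:
37.2 x − 132.0 y = -1953.60
-224.4 x − 204.4 y = -826.61
Solving the 2×2 system: x ≈ -7.8, y ≈ 12.6 km.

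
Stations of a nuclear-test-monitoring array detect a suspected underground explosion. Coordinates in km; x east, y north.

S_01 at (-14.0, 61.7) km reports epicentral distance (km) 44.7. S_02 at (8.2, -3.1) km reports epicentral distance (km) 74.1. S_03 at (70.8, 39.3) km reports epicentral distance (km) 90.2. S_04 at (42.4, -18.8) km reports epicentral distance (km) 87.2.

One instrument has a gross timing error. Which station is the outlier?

S_03

Solve using three stations at a time. Using S_01, S_02, S_04 (subtract circle equations pairwise → linear system) gives (x, y) ≈ (30.5, 67.7).
Distances from that point to each station vs reported:
  S_01: calculated 44.9 vs reported 44.7 → residual 0.2 km
  S_02: calculated 74.2 vs reported 74.1 → residual 0.1 km
  S_03: calculated 49.3 vs reported 90.2 → residual 40.9 km
  S_04: calculated 87.3 vs reported 87.2 → residual 0.1 km
S_01, S_02, S_04 are mutually consistent (residuals ≈ 0); S_03 is off by 40.9 km.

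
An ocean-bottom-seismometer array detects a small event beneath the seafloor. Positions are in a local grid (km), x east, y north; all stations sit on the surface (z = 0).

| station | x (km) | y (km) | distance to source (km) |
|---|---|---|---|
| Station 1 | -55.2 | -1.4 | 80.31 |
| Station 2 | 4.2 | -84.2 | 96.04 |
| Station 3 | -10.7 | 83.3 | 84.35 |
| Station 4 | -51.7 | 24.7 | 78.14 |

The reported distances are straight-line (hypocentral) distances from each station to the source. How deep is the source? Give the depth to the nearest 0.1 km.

depth ≈ 19.6 km

Each station gives a sphere (x−x_i)² + (y−y_i)² + z² = d_i² (stations at z=0).
Subtracting the Station 1 sphere from Station 2 and Station 3: z² cancels, leaving linear equations in x and y:
118.8 x − 165.6 y = 1284.29
89.0 x + 169.4 y = 3339.15
Solving: x ≈ 22.101, y ≈ 8.100 km (keep extra digits for the depth step; rounded: 22.1, 8.1).
Then from the Station 1 sphere: z² = 80.31² − (x + 55.2)² − (y + 1.4)² with x = 22.101, y = 8.100, so z ≈ 19.596 ≈ 19.6 km.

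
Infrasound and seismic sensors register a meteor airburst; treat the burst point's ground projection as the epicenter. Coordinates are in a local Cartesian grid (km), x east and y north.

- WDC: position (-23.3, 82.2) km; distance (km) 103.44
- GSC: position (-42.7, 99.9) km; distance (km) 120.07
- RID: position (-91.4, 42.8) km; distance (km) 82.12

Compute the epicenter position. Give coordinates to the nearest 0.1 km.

Circle about each station: (x + 23.3)² + (y − 82.2)² = 103.44²; (x + 42.7)² + (y − 99.9)² = 120.07²; (x + 91.4)² + (y − 42.8)² = 82.12².
Subtracting pairs of circle equations eliminates x²+y² and gives linear equations (the radical axes):
-38.8 x + 35.4 y = 786.60
-136.2 x − 78.8 y = 6842.21
Solving the 2×2 system: x ≈ -38.6, y ≈ -20.1 km.

x ≈ -38.6 km, y ≈ -20.1 km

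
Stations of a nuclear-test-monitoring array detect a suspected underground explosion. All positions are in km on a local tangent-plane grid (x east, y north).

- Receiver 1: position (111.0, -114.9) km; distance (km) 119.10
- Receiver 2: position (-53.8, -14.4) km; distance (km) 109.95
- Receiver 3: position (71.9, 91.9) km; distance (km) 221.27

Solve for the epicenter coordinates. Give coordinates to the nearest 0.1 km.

-8.1 km east, -114.4 km north

Circle about each station: (x − 111.0)² + (y + 114.9)² = 119.10²; (x + 53.8)² + (y + 14.4)² = 109.95²; (x − 71.9)² + (y − 91.9)² = 221.27².
Subtracting pairs of circle equations eliminates x²+y² and gives linear equations (the radical axes):
-329.6 x + 201.0 y = -20325.40
-78.2 x + 413.6 y = -46683.39
Solving the 2×2 system: x ≈ -8.1, y ≈ -114.4 km.
Check against Receiver 1 (with the unrounded x, y): √((x − 111.0)²+(y + 114.9)²) = 119.10 ≈ 119.10 km. ✓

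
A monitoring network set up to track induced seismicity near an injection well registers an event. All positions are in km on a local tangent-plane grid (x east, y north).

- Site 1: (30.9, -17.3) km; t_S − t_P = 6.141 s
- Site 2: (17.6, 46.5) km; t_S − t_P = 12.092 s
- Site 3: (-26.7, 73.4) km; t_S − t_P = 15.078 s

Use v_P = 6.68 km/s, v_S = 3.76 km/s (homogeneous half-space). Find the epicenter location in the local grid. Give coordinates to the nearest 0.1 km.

Distance from S−P lag: d = Δt · v_P v_S / (v_P − v_S) = Δt · (6.68·3.76)/(6.68−3.76) ≈ 8.6016·Δt.
So d_Site 1 = 52.82, d_Site 2 = 104.01, d_Site 3 = 129.70 km.
Circle about each station: (x − 30.9)² + (y + 17.3)² = 52.82²; (x − 17.6)² + (y − 46.5)² = 104.01²; (x + 26.7)² + (y − 73.4)² = 129.70².
Subtracting the Site 1 equation from the Site 2 and Site 3 equations removes the quadratic terms:
-26.6 x + 127.6 y = -6810.22
-115.2 x + 181.4 y = -9185.79
Solving the 2×2 system: x ≈ -6.4, y ≈ -54.7 km.

(-6.4, -54.7)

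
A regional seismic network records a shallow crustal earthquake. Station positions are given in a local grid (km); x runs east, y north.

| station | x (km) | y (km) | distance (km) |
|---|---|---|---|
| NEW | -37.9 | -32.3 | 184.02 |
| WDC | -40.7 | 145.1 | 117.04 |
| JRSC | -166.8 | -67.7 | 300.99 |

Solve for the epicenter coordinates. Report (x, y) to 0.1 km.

72.4 km east, 115.0 km north

Circle about each station: (x + 37.9)² + (y + 32.3)² = 184.02²; (x + 40.7)² + (y − 145.1)² = 117.04²; (x + 166.8)² + (y + 67.7)² = 300.99².
Subtracting the NEW equation from the WDC and JRSC equations removes the quadratic terms:
-5.6 x + 354.8 y = 40395.80
-257.8 x − 70.8 y = -26805.79
Solving the 2×2 system: x ≈ 72.4, y ≈ 115.0 km.
Check against NEW (with the unrounded x, y): √((x + 37.9)²+(y + 32.3)²) = 184.02 ≈ 184.02 km. ✓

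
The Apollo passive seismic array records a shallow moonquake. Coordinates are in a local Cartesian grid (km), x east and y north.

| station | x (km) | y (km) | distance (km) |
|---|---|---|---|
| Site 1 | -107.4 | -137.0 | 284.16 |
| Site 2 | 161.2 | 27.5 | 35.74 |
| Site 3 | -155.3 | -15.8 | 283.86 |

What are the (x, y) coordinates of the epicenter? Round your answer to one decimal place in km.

Circle about each station: (x + 107.4)² + (y + 137.0)² = 284.16²; (x − 161.2)² + (y − 27.5)² = 35.74²; (x + 155.3)² + (y + 15.8)² = 283.86².
Subtracting pairs of circle equations eliminates x²+y² and gives linear equations (the radical axes):
537.2 x + 329.0 y = 75907.49
-95.8 x + 242.4 y = -5765.62
Solving the 2×2 system: x ≈ 125.5, y ≈ 25.8 km.

x ≈ 125.5 km, y ≈ 25.8 km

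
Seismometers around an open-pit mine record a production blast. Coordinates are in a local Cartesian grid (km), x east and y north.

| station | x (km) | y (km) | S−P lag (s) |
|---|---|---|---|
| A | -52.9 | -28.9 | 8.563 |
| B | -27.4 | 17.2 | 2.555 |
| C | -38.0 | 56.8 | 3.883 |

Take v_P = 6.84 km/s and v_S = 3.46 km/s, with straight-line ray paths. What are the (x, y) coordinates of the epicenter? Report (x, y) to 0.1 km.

Distance from S−P lag: d = Δt · v_P v_S / (v_P − v_S) = Δt · (6.84·3.46)/(6.84−3.46) ≈ 7.0019·Δt.
So d_A = 59.96, d_B = 17.89, d_C = 27.19 km.
Circle about each station: (x + 52.9)² + (y + 28.9)² = 59.96²; (x + 27.4)² + (y − 17.2)² = 17.89²; (x + 38.0)² + (y − 56.8)² = 27.19².
Subtracting pairs of circle equations eliminates x²+y² and gives linear equations (the radical axes):
51.0 x + 92.2 y = 688.13
29.8 x + 171.4 y = 3892.53
Solving the 2×2 system: x ≈ -40.2, y ≈ 29.7 km.

x ≈ -40.2 km, y ≈ 29.7 km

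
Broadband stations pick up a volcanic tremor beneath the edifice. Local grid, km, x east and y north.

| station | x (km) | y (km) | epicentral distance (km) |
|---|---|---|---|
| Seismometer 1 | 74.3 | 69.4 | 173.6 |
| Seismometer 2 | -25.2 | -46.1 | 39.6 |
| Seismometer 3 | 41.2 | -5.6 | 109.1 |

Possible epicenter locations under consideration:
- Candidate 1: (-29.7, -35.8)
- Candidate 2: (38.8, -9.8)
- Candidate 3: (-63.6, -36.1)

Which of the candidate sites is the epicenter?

Candidate 3

For each candidate, compare |candidate − station| to the reported distance:
Candidate 1: residuals Seismometer 1 25.7, Seismometer 2 28.4, Seismometer 3 32.0 → max 32.0 km
Candidate 2: residuals Seismometer 1 86.8, Seismometer 2 34.0, Seismometer 3 104.3 → max 104.3 km
Candidate 3: residuals Seismometer 1 0.0, Seismometer 2 0.1, Seismometer 3 0.0 → max 0.1 km
Only Candidate 3 has all residuals ≈ 0.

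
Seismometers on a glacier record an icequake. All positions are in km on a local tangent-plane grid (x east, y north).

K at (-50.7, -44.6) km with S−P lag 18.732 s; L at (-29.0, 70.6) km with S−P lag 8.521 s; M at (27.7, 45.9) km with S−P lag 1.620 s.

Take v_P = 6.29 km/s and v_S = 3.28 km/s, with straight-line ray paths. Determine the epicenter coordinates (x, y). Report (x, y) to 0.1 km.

x ≈ 27.8 km, y ≈ 57.0 km

Distance from S−P lag: d = Δt · v_P v_S / (v_P − v_S) = Δt · (6.29·3.28)/(6.29−3.28) ≈ 6.8542·Δt.
So d_K = 128.39, d_L = 58.40, d_M = 11.10 km.
Circle about each station: (x + 50.7)² + (y + 44.6)² = 128.39²; (x + 29.0)² + (y − 70.6)² = 58.40²; (x − 27.7)² + (y − 45.9)² = 11.10².
Subtracting pairs of circle equations eliminates x²+y² and gives linear equations (the radical axes):
43.4 x + 230.4 y = 14339.14
156.8 x + 181.0 y = 14675.23
Solving the 2×2 system: x ≈ 27.8, y ≈ 57.0 km.
Check against K (with the unrounded x, y): √((x + 50.7)²+(y + 44.6)²) = 128.39 ≈ 128.39 km. ✓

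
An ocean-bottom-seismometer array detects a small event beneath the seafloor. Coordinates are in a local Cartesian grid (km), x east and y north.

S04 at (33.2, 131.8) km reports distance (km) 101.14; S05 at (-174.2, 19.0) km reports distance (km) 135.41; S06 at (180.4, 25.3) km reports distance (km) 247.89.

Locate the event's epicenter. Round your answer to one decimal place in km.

x ≈ -58.9 km, y ≈ 90.0 km

Circle about each station: (x − 33.2)² + (y − 131.8)² = 101.14²; (x + 174.2)² + (y − 19.0)² = 135.41²; (x − 180.4)² + (y − 25.3)² = 247.89².
Subtracting the S04 equation from the S05 and S06 equations removes the quadratic terms:
-414.8 x − 225.6 y = 4126.59
294.4 x − 213.0 y = -36509.38
Solving the 2×2 system: x ≈ -58.9, y ≈ 90.0 km.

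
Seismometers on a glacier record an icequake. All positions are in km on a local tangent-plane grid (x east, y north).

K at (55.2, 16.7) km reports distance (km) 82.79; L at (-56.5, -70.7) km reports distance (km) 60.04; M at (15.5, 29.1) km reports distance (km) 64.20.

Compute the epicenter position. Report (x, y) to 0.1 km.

Circle about each station: (x − 55.2)² + (y − 16.7)² = 82.79²; (x + 56.5)² + (y + 70.7)² = 60.04²; (x − 15.5)² + (y − 29.1)² = 64.20².
Subtracting the K equation from the L and M equations removes the quadratic terms:
-223.4 x − 174.8 y = 8114.19
-79.4 x + 24.8 y = 493.67
Solving the 2×2 system: x ≈ -14.8, y ≈ -27.5 km.

x ≈ -14.8 km, y ≈ -27.5 km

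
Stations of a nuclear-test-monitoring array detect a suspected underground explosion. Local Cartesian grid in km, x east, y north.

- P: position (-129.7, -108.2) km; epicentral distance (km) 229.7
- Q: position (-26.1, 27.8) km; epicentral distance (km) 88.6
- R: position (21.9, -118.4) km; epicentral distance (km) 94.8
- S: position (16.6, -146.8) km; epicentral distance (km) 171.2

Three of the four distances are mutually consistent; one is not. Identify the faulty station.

R

Solve using three stations at a time. Using P, Q, S (subtract circle equations pairwise → linear system) gives (x, y) ≈ (62.1, 18.3).
Distances from that point to each station vs reported:
  P: calculated 229.7 vs reported 229.7 → residual 0.0 km
  Q: calculated 88.7 vs reported 88.6 → residual 0.1 km
  R: calculated 142.5 vs reported 94.8 → residual 47.7 km
  S: calculated 171.2 vs reported 171.2 → residual 0.0 km
P, Q, S are mutually consistent (residuals ≈ 0); R is off by 47.7 km.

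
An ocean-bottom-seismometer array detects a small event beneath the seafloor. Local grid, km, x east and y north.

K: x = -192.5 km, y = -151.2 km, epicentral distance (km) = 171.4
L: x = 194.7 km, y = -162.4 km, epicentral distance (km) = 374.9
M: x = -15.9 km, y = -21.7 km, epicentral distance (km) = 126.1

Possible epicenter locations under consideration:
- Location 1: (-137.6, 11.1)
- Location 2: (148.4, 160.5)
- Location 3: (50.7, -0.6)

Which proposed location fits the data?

Location 1

For each candidate, compare |candidate − station| to the reported distance:
Location 1: residuals K 0.1, L 0.0, M 0.1 → max 0.1 km
Location 2: residuals K 290.5, L 48.7, M 119.2 → max 290.5 km
Location 3: residuals K 114.7, L 158.3, M 56.2 → max 158.3 km
Only Location 1 has all residuals ≈ 0.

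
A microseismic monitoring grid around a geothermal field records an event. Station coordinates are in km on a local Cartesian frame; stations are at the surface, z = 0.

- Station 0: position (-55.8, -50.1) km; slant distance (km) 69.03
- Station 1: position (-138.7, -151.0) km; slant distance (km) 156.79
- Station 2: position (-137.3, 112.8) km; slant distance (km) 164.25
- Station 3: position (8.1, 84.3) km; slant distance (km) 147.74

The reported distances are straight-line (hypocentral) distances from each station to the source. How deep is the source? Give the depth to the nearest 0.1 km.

Each station gives a sphere (x−x_i)² + (y−y_i)² + z² = d_i² (stations at z=0).
Subtracting the Station 0 sphere from Station 1 and Station 2: z² cancels, leaving linear equations in x and y:
-165.8 x − 201.8 y = 16597.08
-163.0 x + 325.8 y = 3738.56
Solving: x ≈ -70.897, y ≈ -23.995 km (keep extra digits for the depth step; rounded: -70.9, -24.0).
Then from the Station 0 sphere: z² = 69.03² − (x + 55.8)² − (y + 50.1)² with x = -70.897, y = -23.995, so z ≈ 62.095 ≈ 62.1 km.
Check against Station 3 (with the unrounded solution): distance 147.73 ≈ 147.74 km. ✓

62.1 km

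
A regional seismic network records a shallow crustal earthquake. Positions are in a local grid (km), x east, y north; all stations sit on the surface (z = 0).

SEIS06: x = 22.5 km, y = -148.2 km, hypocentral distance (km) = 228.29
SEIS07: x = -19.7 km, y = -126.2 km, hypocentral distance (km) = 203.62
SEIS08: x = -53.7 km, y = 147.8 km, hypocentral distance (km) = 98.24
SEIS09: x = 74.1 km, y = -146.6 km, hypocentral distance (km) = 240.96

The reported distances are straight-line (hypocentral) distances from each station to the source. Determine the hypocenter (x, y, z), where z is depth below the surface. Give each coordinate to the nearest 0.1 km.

Each station gives a sphere (x−x_i)² + (y−y_i)² + z² = d_i² (stations at z=0).
Subtracting the SEIS06 sphere from SEIS07 and SEIS08: z² cancels, leaving linear equations in x and y:
-84.4 x + 44.0 y = 4500.26
-152.4 x + 592.0 y = 44724.27
Solving: x ≈ -16.096, y ≈ 71.404 km (keep extra digits for the depth step; rounded: -16.1, 71.4).
Then from the SEIS06 sphere: z² = 228.29² − (x − 22.5)² − (y + 148.2)² with x = -16.096, y = 71.404, so z ≈ 48.998 ≈ 49.0 km.

x ≈ -16.1 km, y ≈ 71.4 km, depth ≈ 49.0 km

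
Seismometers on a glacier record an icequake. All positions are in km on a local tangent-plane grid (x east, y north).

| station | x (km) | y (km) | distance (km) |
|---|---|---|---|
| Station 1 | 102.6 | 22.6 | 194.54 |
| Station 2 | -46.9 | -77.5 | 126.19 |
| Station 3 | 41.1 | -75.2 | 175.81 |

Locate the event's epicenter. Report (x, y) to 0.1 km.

x ≈ -91.1 km, y ≈ 40.7 km

Circle about each station: (x − 102.6)² + (y − 22.6)² = 194.54²; (x + 46.9)² + (y + 77.5)² = 126.19²; (x − 41.1)² + (y + 75.2)² = 175.81².
Subtracting the Station 1 equation from the Station 2 and Station 3 equations removes the quadratic terms:
-299.0 x − 200.2 y = 19090.24
-123.0 x − 195.6 y = 3243.39
Solving the 2×2 system: x ≈ -91.1, y ≈ 40.7 km.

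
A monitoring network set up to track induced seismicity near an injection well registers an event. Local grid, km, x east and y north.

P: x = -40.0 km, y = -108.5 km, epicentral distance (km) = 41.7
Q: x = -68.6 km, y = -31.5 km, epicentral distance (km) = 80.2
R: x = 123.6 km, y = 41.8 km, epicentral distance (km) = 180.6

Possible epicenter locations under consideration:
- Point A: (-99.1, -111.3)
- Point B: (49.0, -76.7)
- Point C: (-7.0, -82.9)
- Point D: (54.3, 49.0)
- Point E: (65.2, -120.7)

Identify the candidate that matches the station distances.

Point C

For each candidate, compare |candidate − station| to the reported distance:
Point A: residuals P 17.5, Q 5.2, R 89.6 → max 89.6 km
Point B: residuals P 52.8, Q 45.8, R 40.6 → max 52.8 km
Point C: residuals P 0.1, Q 0.0, R 0.0 → max 0.1 km
Point D: residuals P 141.9, Q 66.7, R 110.9 → max 141.9 km
Point E: residuals P 64.2, Q 80.6, R 7.9 → max 80.6 km
Only Point C has all residuals ≈ 0.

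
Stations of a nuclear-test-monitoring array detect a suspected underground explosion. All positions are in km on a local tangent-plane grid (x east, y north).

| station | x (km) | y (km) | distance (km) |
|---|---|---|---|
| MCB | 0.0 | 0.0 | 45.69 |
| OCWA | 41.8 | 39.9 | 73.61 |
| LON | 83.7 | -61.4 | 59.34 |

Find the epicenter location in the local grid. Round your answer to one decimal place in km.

Circle about each station: x² + y² = 45.69²; (x − 41.8)² + (y − 39.9)² = 73.61²; (x − 83.7)² + (y + 61.4)² = 59.34².
Subtracting pairs of circle equations eliminates x²+y² and gives linear equations (the radical axes):
83.6 x + 79.8 y = 8.39
167.4 x − 122.8 y = 9341.99
Solving the 2×2 system: x ≈ 31.6, y ≈ -33.0 km.

(31.6, -33.0)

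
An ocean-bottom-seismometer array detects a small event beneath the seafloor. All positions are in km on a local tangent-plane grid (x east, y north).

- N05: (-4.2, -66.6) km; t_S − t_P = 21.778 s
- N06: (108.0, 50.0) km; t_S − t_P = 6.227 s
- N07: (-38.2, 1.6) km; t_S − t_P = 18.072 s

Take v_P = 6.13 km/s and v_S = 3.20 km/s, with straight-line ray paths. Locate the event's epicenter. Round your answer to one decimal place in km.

Distance from S−P lag: d = Δt · v_P v_S / (v_P − v_S) = Δt · (6.13·3.20)/(6.13−3.20) ≈ 6.6949·Δt.
So d_N05 = 145.80, d_N06 = 41.69, d_N07 = 120.99 km.
Circle about each station: (x + 4.2)² + (y + 66.6)² = 145.80²; (x − 108.0)² + (y − 50.0)² = 41.69²; (x + 38.2)² + (y − 1.6)² = 120.99².
Subtracting the N05 equation from the N06 and N07 equations removes the quadratic terms:
224.4 x + 233.2 y = 29230.38
-68.0 x + 136.4 y = 3627.66
Solving the 2×2 system: x ≈ 67.6, y ≈ 60.3 km.
Check against N05 (with the unrounded x, y): √((x + 4.2)²+(y + 66.6)²) = 145.80 ≈ 145.80 km. ✓

x ≈ 67.6 km, y ≈ 60.3 km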